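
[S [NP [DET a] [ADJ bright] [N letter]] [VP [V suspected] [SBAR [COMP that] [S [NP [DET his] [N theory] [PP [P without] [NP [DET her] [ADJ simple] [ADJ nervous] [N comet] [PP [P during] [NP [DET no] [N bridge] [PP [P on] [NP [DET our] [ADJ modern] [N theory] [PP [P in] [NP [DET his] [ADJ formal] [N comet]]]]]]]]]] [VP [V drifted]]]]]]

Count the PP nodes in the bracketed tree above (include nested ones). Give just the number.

4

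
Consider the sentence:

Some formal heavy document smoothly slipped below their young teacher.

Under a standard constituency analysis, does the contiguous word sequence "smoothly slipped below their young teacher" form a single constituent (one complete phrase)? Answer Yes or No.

Yes

"smoothly slipped below their young teacher" is exactly the verb phrase [VP smoothly slipped below their young teacher], a complete constituent.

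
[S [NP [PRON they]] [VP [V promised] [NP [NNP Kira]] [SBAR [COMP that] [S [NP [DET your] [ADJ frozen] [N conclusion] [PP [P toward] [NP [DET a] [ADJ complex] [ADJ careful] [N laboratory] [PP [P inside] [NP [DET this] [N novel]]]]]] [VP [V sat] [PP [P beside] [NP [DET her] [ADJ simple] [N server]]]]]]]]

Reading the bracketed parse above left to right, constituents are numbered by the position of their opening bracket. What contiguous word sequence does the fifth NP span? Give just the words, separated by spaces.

Opening `[NP` markers occur at word positions 1, 3, 5, 9, 14, 18; the fifth of these opens the constituent [NP this novel].

this novel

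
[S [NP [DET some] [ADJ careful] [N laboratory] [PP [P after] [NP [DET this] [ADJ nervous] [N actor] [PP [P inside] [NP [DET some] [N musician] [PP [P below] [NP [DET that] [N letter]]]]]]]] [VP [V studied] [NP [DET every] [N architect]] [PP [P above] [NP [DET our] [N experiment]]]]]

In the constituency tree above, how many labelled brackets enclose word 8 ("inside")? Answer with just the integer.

Counting open brackets not yet closed at "inside": [S [NP [PP [NP [PP [P = 6.

6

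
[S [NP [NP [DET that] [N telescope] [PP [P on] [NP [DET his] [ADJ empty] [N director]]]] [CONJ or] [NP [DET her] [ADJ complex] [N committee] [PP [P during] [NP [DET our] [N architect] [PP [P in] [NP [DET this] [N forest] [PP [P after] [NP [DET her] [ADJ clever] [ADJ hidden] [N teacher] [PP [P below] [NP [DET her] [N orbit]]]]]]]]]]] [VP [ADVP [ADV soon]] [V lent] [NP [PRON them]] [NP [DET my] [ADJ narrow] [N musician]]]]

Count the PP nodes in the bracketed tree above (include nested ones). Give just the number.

5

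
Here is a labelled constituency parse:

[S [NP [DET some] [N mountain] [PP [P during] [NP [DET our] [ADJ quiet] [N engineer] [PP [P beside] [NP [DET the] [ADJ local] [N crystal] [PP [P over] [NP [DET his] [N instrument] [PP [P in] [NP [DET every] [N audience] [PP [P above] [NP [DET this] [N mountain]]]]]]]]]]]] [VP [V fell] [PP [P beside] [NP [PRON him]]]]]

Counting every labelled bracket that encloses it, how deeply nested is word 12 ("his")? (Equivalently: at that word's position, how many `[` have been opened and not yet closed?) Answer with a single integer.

The word sits inside DET, which is inside NP, inside PP, inside NP, inside PP, inside NP, inside PP, inside NP, inside S — 9 brackets in all.

9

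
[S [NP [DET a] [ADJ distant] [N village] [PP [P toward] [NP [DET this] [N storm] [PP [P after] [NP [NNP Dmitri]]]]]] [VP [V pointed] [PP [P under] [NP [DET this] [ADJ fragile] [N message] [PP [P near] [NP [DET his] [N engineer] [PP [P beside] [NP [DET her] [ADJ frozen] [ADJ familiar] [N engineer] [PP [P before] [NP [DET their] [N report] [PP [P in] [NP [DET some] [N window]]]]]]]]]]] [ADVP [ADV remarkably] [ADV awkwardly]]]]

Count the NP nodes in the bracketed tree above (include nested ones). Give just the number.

8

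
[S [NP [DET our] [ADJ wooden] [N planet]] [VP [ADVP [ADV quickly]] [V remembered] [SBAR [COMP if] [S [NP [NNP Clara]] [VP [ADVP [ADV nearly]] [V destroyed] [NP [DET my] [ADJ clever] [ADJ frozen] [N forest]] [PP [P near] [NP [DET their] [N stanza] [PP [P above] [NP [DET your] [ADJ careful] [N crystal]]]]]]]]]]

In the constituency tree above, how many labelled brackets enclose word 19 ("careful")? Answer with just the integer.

10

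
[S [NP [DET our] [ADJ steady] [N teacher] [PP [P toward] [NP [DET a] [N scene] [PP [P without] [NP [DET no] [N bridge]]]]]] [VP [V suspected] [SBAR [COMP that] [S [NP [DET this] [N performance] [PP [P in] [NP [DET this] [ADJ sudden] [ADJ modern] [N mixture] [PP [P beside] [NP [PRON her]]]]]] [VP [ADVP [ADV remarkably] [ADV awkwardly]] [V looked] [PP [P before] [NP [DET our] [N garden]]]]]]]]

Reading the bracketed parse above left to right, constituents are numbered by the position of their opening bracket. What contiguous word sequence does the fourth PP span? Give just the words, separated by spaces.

The PP opening brackets appear, in order, over: "toward a scene without no bridge"; "without no bridge"; "in this sudden modern mixture beside her"; "beside her"; "before our garden". The fourth one spans "beside her".

beside her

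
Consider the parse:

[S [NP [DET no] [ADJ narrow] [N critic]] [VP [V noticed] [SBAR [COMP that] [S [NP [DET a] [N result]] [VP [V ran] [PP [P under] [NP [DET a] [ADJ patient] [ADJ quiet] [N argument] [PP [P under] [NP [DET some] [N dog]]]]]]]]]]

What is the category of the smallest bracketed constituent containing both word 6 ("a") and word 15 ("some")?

The smallest bracket enclosing both words is [S a result ran under a patient quiet argument under some dog], so the label is S.

S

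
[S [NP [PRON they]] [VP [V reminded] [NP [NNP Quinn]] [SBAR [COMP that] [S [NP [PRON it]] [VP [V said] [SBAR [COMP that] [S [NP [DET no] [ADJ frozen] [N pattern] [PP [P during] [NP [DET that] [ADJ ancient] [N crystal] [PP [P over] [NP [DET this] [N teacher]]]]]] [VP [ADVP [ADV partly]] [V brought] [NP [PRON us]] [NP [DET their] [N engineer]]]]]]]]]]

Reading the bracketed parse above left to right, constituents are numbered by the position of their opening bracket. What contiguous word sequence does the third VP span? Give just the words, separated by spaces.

partly brought us their engineer

In left-to-right order the VP constituents are "reminded Quinn that it said that no frozen pattern during that ancient crystal over this teacher partly brought us their engineer"; "said that no frozen pattern during that ancient crystal over this teacher partly brought us their engineer"; "partly brought us their engineer". Number 3 is "partly brought us their engineer".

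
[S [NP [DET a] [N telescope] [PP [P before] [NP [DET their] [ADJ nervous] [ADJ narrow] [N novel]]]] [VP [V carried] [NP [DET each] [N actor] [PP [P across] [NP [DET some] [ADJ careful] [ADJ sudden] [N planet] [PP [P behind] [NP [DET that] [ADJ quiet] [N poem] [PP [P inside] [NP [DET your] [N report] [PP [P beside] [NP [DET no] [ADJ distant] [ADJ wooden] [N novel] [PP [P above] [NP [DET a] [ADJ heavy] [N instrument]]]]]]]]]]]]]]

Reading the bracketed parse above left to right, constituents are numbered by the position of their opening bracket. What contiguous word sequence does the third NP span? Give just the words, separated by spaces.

Opening `[NP` markers occur at word positions 1, 4, 9, 12, 17, 21, 24, 29; the third of these opens the constituent [NP each actor across some careful sudden planet behind that quiet poem inside your report beside no distant wooden novel above a heavy instrument].

each actor across some careful sudden planet behind that quiet poem inside your report beside no distant wooden novel above a heavy instrument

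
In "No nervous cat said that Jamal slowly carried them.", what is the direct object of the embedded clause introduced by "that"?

them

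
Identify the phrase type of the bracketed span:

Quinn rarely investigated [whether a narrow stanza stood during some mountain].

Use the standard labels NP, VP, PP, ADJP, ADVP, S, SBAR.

SBAR

The bracketed span "whether a narrow stanza stood during some mountain" is headed by "whether", making it a subordinate clause (SBAR).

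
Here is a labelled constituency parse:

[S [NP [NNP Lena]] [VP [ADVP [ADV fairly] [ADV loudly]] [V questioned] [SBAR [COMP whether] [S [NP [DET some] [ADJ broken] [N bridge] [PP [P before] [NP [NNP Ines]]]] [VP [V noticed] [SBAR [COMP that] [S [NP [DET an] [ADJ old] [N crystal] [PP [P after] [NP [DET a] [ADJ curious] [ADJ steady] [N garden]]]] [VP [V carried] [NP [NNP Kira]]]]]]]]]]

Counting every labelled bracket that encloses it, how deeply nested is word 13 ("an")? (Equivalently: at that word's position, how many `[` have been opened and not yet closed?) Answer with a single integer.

9

Counting open brackets not yet closed at "an": [S [VP [SBAR [S [VP [SBAR [S [NP [DET = 9.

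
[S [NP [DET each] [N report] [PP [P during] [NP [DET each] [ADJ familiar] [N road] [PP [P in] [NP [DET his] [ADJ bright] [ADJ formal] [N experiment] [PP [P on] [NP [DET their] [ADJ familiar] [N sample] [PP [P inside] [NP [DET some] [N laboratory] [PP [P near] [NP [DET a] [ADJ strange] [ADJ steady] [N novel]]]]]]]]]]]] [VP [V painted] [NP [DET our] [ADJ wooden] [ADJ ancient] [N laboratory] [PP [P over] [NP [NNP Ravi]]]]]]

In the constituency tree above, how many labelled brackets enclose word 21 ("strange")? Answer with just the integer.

13

Counting open brackets not yet closed at "strange": [S [NP [PP [NP [PP [NP [PP [NP [PP [NP [PP [NP [ADJ = 13.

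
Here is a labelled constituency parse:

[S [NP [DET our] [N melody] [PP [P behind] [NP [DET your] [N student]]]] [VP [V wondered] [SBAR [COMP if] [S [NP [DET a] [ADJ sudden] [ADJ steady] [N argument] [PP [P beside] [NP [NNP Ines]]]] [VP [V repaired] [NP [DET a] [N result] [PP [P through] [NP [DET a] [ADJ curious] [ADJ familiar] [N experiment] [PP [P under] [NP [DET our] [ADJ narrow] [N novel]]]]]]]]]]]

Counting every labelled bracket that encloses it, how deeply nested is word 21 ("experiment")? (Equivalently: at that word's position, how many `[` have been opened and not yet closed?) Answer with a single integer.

9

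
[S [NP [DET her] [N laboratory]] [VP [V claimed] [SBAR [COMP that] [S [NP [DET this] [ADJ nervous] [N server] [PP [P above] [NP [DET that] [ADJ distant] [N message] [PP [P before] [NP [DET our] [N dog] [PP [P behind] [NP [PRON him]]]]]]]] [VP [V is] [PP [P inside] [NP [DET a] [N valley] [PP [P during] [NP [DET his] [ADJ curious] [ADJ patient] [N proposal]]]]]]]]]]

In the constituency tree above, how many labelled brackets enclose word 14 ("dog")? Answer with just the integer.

10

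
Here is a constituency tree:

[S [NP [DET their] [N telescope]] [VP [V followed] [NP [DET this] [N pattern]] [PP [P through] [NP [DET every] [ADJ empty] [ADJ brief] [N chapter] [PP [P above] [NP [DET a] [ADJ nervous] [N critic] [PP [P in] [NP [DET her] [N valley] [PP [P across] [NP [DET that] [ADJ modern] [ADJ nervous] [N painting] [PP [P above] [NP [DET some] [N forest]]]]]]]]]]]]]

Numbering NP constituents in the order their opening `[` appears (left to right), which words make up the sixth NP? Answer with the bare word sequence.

In left-to-right order the NP constituents are "their telescope"; "this pattern"; "every empty brief chapter above a nervous critic in her valley across that modern nervous painting above some forest"; "a nervous critic in her valley across that modern nervous painting above some forest"; "her valley across that modern nervous painting above some forest"; "that modern nervous painting above some forest"; "some forest". Number 6 is "that modern nervous painting above some forest".

that modern nervous painting above some forest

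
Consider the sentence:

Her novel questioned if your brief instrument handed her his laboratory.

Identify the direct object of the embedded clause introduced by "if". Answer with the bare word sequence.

his laboratory

The verb of the embedded clause introduced by "if" is "handed"; its direct object is the NP "his laboratory".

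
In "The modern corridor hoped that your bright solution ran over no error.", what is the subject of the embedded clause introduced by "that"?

your bright solution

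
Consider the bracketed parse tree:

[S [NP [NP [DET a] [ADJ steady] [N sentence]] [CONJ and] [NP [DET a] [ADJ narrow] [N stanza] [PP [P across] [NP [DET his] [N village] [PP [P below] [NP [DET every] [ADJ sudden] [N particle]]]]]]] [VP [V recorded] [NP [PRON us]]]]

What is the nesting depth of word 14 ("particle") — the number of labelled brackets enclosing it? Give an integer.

Path from the root down to the word: S → NP → NP → PP → NP → PP → NP → N. That is 8 enclosing brackets.

8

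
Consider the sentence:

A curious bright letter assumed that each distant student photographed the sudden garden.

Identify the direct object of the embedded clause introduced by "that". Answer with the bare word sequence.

the sudden garden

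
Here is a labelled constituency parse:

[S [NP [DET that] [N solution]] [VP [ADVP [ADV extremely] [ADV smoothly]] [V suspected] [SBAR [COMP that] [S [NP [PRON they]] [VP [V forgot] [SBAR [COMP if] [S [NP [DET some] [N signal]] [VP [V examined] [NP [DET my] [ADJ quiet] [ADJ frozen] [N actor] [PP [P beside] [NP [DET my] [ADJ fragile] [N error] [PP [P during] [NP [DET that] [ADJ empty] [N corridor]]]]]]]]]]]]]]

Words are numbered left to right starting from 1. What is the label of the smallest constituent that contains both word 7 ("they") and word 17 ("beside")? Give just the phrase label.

Word 7 lies under S → VP → SBAR → S → NP → PRON; word 17 lies under S → VP → SBAR → S → VP → SBAR → S → VP → NP → PP → P. The lowest shared node is the S.

S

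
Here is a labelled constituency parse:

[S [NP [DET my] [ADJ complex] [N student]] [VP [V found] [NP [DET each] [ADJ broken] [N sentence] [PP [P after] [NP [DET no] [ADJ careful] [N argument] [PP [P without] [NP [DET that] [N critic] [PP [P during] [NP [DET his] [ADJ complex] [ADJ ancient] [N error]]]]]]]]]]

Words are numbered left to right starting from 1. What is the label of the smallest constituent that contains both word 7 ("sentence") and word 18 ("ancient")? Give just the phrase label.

NP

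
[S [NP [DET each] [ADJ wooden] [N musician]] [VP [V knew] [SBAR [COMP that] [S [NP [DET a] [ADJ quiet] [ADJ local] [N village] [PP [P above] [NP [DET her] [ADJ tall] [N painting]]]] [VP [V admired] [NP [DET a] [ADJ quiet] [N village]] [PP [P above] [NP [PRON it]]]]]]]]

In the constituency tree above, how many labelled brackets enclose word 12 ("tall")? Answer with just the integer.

8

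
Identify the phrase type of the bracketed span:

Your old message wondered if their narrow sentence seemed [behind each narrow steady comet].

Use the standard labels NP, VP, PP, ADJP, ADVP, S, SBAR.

PP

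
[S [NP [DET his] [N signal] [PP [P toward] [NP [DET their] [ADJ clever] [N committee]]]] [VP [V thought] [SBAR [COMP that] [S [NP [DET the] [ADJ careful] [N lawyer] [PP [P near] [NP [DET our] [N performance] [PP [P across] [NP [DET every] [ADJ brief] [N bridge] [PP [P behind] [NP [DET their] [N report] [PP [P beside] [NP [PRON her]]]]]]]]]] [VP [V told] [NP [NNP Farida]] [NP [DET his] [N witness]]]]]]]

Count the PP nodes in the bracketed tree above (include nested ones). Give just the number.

5

Listing each PP by its span: [PP toward their clever committee]; [PP near our performance across every brief bridge behind their report beside her]; [PP across every brief bridge behind their report beside her]; [PP behind their report beside her]; [PP beside her] — that makes 5.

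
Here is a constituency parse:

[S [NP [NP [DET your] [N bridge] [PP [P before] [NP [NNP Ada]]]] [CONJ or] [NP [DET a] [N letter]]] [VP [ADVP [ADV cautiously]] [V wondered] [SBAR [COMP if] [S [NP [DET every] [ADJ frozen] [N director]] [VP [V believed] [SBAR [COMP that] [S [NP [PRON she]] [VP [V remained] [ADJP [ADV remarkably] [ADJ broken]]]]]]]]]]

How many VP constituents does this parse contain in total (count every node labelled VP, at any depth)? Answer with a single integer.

Listing each VP by its span: [VP cautiously wondered if every frozen director believed that she remained remarkably broken]; [VP believed that she remained remarkably broken]; [VP remained remarkably broken] — that makes 3.

3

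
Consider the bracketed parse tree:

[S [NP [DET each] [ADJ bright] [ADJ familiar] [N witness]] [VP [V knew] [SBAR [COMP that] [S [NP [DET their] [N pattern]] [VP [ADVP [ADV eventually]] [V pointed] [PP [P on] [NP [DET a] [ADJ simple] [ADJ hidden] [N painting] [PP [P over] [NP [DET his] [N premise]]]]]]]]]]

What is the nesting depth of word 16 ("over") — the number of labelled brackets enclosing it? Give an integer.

9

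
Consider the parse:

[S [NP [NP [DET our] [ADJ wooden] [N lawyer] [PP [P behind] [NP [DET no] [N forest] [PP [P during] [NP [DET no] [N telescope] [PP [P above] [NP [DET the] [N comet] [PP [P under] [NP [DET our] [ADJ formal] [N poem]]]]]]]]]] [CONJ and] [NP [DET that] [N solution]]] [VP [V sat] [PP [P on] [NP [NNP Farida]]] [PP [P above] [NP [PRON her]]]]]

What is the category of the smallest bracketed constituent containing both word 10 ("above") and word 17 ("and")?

NP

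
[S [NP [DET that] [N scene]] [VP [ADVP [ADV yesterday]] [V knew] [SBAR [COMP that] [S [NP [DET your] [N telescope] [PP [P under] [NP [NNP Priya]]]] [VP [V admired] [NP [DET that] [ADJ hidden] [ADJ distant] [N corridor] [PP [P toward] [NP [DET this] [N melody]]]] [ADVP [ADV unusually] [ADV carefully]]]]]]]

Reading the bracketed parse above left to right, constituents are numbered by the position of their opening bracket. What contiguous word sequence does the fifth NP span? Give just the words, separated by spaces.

this melody

In left-to-right order the NP constituents are "that scene"; "your telescope under Priya"; "Priya"; "that hidden distant corridor toward this melody"; "this melody". Number 5 is "this melody".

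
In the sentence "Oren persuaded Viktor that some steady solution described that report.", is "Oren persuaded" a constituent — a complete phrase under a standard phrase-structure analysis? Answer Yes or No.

No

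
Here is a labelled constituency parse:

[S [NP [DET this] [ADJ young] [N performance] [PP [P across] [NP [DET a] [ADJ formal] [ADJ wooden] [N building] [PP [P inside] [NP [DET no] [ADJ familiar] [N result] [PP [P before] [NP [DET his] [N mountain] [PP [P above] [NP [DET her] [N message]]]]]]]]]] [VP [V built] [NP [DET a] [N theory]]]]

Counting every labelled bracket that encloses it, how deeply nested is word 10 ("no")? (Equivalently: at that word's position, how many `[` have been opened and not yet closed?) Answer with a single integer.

7

Counting open brackets not yet closed at "no": [S [NP [PP [NP [PP [NP [DET = 7.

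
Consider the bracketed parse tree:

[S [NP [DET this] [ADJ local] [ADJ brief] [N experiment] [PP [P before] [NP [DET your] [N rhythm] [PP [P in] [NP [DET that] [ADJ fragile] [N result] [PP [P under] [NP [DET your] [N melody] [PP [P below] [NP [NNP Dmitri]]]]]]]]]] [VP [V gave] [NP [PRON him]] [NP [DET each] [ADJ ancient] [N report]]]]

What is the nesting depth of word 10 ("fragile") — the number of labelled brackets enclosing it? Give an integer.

7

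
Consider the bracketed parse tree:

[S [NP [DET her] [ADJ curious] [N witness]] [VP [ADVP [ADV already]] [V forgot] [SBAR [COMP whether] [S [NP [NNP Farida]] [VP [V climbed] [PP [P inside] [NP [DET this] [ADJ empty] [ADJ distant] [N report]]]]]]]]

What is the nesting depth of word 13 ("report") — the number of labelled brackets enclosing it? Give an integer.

8

The word sits inside N, which is inside NP, inside PP, inside VP, inside S, inside SBAR, inside VP, inside S — 8 brackets in all.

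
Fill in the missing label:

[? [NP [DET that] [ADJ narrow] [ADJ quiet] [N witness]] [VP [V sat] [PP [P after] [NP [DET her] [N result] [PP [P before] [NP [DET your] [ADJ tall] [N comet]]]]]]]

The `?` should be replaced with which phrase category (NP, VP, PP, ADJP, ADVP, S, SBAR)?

S

Looking at what the `?` directly dominates — NP, VP — this is a clause (S).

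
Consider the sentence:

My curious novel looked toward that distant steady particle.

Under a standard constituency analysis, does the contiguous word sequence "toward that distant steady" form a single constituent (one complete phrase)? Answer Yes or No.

No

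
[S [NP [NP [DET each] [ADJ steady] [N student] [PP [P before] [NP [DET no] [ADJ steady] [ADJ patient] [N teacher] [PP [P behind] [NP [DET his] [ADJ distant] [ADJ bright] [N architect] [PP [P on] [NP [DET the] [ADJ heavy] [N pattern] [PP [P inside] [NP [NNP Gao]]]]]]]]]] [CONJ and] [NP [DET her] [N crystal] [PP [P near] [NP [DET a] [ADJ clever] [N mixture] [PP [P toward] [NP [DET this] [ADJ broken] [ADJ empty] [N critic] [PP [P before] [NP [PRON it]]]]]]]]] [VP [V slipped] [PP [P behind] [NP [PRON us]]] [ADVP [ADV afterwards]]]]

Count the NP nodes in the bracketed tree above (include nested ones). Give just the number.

Scanning left to right, an opening `[NP` appears at word positions 1, 1, 5, 10, 15, 19, 21, 24, 28, 33, 36 — 11 in total.

11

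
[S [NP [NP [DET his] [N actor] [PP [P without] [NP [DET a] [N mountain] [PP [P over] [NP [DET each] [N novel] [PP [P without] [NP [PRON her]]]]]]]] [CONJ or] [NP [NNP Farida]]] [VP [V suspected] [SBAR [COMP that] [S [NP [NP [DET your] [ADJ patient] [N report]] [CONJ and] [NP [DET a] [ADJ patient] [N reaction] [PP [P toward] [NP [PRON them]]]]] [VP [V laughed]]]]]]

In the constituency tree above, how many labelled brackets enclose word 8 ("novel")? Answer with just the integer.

8

Path from the root down to the word: S → NP → NP → PP → NP → PP → NP → N. That is 8 enclosing brackets.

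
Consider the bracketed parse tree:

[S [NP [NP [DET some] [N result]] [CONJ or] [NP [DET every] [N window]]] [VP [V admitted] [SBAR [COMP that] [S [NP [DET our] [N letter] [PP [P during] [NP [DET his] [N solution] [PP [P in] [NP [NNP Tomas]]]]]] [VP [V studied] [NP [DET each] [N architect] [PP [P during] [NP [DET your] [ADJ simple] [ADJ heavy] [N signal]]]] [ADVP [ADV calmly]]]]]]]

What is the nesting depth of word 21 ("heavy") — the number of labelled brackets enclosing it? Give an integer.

Path from the root down to the word: S → VP → SBAR → S → VP → NP → PP → NP → ADJ. That is 9 enclosing brackets.

9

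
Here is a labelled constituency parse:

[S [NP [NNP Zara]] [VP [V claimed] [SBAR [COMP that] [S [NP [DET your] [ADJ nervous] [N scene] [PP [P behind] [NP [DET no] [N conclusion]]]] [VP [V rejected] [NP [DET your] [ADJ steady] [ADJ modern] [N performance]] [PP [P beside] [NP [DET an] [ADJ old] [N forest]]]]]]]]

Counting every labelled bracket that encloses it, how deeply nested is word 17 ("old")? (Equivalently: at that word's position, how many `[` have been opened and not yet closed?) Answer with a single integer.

8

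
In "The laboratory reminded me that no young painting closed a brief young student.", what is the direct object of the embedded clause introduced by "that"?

a brief young student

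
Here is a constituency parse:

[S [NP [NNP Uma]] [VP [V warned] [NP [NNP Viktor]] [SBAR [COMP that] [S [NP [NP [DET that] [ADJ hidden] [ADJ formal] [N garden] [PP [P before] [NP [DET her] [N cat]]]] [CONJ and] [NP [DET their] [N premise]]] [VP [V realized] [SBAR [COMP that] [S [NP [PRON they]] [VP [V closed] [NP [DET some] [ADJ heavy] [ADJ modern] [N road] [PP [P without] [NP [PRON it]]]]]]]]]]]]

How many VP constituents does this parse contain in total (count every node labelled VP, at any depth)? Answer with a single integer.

3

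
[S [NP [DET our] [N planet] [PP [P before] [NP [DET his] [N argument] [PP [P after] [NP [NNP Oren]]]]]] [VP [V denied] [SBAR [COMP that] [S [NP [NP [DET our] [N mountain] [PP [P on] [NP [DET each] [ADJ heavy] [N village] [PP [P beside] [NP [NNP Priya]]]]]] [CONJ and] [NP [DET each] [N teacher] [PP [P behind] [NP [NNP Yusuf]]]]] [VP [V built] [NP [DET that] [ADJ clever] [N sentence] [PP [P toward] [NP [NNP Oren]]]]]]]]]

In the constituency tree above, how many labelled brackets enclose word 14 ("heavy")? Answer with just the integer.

9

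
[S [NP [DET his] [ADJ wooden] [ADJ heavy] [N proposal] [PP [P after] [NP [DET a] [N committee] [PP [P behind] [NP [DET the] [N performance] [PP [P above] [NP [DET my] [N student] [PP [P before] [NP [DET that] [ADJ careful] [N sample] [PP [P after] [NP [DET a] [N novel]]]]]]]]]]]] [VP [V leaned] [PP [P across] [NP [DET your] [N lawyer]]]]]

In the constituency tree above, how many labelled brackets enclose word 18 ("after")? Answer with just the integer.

12

Path from the root down to the word: S → NP → PP → NP → PP → NP → PP → NP → PP → NP → PP → P. That is 12 enclosing brackets.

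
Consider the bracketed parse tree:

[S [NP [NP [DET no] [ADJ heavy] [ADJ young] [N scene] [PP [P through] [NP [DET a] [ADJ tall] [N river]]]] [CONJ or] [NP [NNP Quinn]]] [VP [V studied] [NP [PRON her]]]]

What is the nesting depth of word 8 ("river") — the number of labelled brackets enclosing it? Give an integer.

6

The word sits inside N, which is inside NP, inside PP, inside NP, inside NP, inside S — 6 brackets in all.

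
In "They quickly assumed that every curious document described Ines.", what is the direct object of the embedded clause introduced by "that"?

Ines

"described" heads the VP of the embedded clause introduced by "that", and "Ines" is its direct object.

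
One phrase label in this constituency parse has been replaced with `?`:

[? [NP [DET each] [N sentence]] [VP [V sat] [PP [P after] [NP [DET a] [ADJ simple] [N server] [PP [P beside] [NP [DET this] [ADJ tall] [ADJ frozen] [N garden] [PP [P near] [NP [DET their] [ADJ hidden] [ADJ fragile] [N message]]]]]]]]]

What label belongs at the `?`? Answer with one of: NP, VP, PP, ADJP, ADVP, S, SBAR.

S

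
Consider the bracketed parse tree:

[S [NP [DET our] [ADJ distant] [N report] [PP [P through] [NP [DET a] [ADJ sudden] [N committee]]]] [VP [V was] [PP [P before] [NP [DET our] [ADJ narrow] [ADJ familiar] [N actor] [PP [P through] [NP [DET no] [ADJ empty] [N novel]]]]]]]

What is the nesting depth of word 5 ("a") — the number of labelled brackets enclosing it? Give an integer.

Path from the root down to the word: S → NP → PP → NP → DET. That is 5 enclosing brackets.

5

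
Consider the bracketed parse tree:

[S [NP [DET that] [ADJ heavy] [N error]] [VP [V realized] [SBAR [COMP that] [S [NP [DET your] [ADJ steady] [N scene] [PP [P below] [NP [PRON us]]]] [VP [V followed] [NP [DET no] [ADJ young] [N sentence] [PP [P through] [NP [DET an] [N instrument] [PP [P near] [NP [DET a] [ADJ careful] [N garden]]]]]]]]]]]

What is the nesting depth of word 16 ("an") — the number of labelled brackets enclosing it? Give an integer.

9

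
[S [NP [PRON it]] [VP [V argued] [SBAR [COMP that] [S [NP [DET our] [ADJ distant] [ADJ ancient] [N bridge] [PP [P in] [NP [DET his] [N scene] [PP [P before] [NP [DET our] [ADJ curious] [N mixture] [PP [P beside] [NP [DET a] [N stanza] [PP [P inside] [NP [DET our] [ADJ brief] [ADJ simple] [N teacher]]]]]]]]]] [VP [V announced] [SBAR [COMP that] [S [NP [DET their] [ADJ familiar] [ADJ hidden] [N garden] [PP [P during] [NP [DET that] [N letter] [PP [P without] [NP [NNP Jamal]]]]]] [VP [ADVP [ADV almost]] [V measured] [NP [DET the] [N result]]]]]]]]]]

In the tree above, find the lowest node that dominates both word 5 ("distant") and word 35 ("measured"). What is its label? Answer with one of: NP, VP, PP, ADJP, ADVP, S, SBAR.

S

Both words fall inside [S our distant ancient bridge in his scene before our curious mixture beside a stanza inside our brief simple teacher announced that their familiar hidden garden during that letter without Jamal almost measured the result] (words 4–37), and no smaller constituent contains them both. Label: S.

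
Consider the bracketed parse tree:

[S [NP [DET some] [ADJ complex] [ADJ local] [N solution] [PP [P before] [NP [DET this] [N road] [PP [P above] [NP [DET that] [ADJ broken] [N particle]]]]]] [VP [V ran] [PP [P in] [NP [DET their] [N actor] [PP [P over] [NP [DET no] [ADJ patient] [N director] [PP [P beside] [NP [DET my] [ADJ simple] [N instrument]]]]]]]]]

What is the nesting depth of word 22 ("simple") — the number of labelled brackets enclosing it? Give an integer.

Counting open brackets not yet closed at "simple": [S [VP [PP [NP [PP [NP [PP [NP [ADJ = 9.

9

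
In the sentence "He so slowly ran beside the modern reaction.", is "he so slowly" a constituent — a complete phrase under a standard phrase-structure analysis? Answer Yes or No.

The smallest constituent containing the whole sequence is the clause [S he so slowly ran beside the modern reaction], but the sequence is only part of it — it straddles the boundary between noun phrase "he" and verb phrase "so slowly ran beside the modern reaction".

No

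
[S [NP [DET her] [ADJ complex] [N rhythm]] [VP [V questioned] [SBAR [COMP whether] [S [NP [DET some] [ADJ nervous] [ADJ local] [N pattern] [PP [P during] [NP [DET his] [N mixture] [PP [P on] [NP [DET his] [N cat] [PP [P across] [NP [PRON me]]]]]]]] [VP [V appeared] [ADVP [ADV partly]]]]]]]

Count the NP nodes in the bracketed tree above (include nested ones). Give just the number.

5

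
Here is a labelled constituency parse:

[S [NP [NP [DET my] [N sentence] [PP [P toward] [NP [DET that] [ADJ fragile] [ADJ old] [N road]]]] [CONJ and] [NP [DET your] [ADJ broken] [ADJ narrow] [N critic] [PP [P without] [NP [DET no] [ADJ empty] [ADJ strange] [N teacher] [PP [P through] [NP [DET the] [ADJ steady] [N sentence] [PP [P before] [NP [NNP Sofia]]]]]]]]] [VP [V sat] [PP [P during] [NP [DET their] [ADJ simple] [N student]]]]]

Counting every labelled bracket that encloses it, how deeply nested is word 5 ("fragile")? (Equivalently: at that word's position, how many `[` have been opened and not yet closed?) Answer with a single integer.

6

The word sits inside ADJ, which is inside NP, inside PP, inside NP, inside NP, inside S — 6 brackets in all.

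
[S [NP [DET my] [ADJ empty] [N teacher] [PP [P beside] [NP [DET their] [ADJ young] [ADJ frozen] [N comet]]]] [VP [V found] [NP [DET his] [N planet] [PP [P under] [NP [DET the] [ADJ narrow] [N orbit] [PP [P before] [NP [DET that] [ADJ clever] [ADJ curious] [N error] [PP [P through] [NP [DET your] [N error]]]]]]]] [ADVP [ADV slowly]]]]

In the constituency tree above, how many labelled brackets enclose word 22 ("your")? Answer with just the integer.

Counting open brackets not yet closed at "your": [S [VP [NP [PP [NP [PP [NP [PP [NP [DET = 10.

10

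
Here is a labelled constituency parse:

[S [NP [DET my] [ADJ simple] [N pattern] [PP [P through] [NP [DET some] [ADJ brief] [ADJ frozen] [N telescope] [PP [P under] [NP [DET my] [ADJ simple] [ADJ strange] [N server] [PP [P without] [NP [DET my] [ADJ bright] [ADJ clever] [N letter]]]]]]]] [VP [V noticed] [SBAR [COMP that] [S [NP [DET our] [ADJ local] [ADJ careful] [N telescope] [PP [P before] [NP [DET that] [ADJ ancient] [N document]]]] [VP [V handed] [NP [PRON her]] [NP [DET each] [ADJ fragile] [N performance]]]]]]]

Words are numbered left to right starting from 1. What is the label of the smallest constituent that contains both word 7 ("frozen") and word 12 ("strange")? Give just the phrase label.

NP

Both words fall inside [NP some brief frozen telescope under my simple strange server without my bright clever letter] (words 5–18), and no smaller constituent contains them both. Label: NP.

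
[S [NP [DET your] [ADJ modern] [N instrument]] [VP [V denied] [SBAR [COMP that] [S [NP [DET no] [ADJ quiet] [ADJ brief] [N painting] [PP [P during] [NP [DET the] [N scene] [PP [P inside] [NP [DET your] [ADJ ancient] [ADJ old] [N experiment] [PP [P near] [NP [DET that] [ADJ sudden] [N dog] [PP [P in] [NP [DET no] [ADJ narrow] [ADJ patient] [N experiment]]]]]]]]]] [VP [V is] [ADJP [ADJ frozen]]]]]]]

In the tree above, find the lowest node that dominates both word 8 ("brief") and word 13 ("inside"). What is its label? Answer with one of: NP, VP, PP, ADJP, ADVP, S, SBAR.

Word 8 lies under S → VP → SBAR → S → NP → ADJ; word 13 lies under S → VP → SBAR → S → NP → PP → NP → PP → P. The lowest shared node is the NP.

NP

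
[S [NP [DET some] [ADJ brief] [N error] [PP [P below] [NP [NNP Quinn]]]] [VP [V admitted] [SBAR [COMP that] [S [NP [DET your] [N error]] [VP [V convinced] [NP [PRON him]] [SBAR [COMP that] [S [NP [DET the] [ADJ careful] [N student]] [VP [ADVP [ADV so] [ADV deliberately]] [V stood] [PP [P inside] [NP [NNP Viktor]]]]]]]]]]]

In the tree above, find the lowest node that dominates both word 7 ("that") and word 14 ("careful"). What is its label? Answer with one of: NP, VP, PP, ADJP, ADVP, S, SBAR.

Both words fall inside [SBAR that your error convinced him that the careful student so deliberately stood inside Viktor] (words 7–20), and no smaller constituent contains them both. Label: SBAR.

SBAR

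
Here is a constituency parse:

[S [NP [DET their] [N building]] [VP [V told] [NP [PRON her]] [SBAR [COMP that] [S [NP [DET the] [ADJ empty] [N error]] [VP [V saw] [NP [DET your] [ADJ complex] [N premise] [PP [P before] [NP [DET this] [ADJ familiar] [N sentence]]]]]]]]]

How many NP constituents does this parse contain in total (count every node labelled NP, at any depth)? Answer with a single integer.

5

Listing each NP by its span: [NP their building]; [NP her]; [NP the empty error]; [NP your complex premise before this familiar sentence]; [NP this familiar sentence] — that makes 5.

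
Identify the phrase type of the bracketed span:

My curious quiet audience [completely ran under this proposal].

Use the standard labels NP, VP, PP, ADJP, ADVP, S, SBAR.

VP

"ran" is the head of the bracketed span, so the span is a verb phrase: VP.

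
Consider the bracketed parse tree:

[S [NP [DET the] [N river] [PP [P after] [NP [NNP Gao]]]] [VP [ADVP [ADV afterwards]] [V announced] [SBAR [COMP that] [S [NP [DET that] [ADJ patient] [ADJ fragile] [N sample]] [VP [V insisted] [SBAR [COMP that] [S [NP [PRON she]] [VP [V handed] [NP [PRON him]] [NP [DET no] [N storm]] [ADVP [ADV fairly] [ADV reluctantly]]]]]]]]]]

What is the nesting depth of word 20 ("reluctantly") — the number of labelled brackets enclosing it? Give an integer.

10

Counting open brackets not yet closed at "reluctantly": [S [VP [SBAR [S [VP [SBAR [S [VP [ADVP [ADV = 10.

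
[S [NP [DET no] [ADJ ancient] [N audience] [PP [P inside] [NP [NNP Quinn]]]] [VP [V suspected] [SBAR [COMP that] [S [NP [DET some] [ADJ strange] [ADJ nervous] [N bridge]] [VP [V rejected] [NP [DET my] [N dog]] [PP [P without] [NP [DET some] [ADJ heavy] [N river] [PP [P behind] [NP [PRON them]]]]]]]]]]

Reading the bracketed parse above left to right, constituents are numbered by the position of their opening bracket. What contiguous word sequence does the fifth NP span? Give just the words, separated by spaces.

Opening `[NP` markers occur at word positions 1, 5, 8, 13, 16, 20; the fifth of these opens the constituent [NP some heavy river behind them].

some heavy river behind them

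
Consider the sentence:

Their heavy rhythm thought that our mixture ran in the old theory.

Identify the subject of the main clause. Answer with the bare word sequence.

their heavy rhythm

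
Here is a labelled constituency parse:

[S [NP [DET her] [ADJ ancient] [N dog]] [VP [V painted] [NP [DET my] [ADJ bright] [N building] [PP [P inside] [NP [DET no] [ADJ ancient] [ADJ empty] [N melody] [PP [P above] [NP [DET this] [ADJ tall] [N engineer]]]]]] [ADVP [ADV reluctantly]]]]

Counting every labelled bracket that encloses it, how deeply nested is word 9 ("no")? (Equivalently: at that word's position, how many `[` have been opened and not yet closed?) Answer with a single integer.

6

Counting open brackets not yet closed at "no": [S [VP [NP [PP [NP [DET = 6.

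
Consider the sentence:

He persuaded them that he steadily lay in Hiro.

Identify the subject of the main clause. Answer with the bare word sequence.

The subject of the main clause is the NP immediately before the verb "persuaded": "he".

he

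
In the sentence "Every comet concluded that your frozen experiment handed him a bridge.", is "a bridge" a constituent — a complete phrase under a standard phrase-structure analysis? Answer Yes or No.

Yes

These words form the whole noun phrase headed by "bridge", so yes — one constituent.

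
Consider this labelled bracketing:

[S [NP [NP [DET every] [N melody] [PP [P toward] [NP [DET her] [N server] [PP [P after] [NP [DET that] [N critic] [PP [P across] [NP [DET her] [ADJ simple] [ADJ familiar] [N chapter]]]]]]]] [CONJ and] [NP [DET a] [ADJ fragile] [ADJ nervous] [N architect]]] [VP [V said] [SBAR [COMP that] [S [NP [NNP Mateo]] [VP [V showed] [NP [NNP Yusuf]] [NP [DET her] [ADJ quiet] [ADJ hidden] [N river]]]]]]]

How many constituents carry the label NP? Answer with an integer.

9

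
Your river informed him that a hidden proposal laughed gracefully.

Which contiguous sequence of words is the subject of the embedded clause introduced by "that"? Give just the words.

The subject of the embedded clause introduced by "that" is the NP immediately before the verb "laughed": "a hidden proposal".

a hidden proposal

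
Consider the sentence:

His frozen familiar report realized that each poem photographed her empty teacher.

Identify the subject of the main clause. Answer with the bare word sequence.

In the main clause the verb is "realized"; the NP preceding it, "his frozen familiar report", is the subject.

his frozen familiar report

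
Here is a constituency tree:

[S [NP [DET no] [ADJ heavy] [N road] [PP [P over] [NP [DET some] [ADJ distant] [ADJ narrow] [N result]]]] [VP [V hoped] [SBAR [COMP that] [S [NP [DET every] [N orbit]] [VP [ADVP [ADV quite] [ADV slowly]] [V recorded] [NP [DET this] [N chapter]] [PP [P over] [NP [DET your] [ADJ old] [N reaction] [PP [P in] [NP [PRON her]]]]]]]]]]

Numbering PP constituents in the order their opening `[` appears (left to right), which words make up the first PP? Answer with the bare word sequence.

In left-to-right order the PP constituents are "over some distant narrow result"; "over your old reaction in her"; "in her". Number 1 is "over some distant narrow result".

over some distant narrow result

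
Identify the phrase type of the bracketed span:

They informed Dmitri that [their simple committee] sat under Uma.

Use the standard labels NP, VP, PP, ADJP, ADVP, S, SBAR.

NP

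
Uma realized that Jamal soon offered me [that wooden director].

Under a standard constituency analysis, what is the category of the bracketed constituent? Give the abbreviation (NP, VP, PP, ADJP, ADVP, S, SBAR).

NP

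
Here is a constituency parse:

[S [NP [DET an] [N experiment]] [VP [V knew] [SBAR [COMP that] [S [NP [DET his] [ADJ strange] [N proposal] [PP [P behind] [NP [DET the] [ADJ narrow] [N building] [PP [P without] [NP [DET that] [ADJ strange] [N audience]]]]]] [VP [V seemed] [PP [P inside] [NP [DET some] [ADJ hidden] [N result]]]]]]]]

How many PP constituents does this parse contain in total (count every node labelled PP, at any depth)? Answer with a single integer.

Listing each PP by its span: [PP behind the narrow building without that strange audience]; [PP without that strange audience]; [PP inside some hidden result] — that makes 3.

3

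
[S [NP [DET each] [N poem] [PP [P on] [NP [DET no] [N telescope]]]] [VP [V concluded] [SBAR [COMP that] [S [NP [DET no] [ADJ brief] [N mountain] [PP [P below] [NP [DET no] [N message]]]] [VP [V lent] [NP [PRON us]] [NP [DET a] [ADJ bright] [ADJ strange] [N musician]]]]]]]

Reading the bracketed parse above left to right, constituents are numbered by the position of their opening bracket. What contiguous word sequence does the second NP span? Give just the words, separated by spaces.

no telescope

Opening `[NP` markers occur at word positions 1, 4, 8, 12, 15, 16; the second of these opens the constituent [NP no telescope].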